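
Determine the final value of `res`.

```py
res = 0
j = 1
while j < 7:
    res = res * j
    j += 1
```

j=1: res = 0*1 = 0
j=2: res = 0*2 = 0
j=3: res = 0*3 = 0
j=4: res = 0*4 = 0
j=5: res = 0*5 = 0
j=6: res = 0*6 = 0

0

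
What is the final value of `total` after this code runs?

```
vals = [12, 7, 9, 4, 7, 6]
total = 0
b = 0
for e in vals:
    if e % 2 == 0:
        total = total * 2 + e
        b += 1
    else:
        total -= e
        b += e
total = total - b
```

e=12: even, total = 0*2+12 = 12; b=1
e=7: not even, total = 12-7 = 5; b=8
e=9: not even, total = 5-9 = -4; b=17
e=4: even, total = (-4)*2+4 = -4; b=18
e=7: not even, total = (-4)-7 = -11; b=25
e=6: even, total = (-11)*2+6 = -16; b=26
total-b = (-16)-26 = -42

-42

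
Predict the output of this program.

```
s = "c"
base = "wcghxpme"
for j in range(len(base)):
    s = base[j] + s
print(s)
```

empxhgcwc

j=0: prepend 'w' → 'wc'
j=1: prepend 'c' → 'cwc'
j=2: prepend 'g' → 'gcwc'
j=3: prepend 'h' → 'hgcwc'
j=4: prepend 'x' → 'xhgcwc'
j=5: prepend 'p' → 'pxhgcwc'
j=6: prepend 'm' → 'mpxhgcwc'
j=7: prepend 'e' → 'empxhgcwc'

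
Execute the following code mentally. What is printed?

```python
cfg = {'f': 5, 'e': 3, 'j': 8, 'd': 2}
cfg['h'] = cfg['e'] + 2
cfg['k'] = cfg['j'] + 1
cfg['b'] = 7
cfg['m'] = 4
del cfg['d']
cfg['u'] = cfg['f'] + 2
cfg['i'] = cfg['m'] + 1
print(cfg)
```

{'f': 5, 'e': 3, 'j': 8, 'h': 5, 'k': 9, 'b': 7, 'm': 4, 'u': 7, 'i': 5}

cfg['h'] = cfg['e']+2 = 5 → {'f': 5, 'e': 3, 'j': 8, 'd': 2, 'h': 5}
cfg['k'] = cfg['j']+1 = 9 → {'f': 5, 'e': 3, 'j': 8, 'd': 2, 'h': 5, 'k': 9}
cfg['b'] = 7 → {'f': 5, 'e': 3, 'j': 8, 'd': 2, 'h': 5, 'k': 9, 'b': 7}
cfg['m'] = 4 → {'f': 5, 'e': 3, 'j': 8, 'd': 2, 'h': 5, 'k': 9, 'b': 7, 'm': 4}
del 'd' → {'f': 5, 'e': 3, 'j': 8, 'h': 5, 'k': 9, 'b': 7, 'm': 4}
cfg['u'] = cfg['f']+2 = 7 → {'f': 5, 'e': 3, 'j': 8, 'h': 5, 'k': 9, 'b': 7, 'm': 4, 'u': 7}
cfg['i'] = cfg['m']+1 = 5 → {'f': 5, 'e': 3, 'j': 8, 'h': 5, 'k': 9, 'b': 7, 'm': 4, 'u': 7, 'i': 5}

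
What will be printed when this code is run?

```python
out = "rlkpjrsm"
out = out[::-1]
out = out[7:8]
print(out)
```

r

reverse → 'msrjpklr'
slice [7:8] → 'r'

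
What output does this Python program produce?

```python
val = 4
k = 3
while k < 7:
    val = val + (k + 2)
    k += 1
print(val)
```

30

k=3: val = 4+5 = 9
k=4: val = 9+6 = 15
k=5: val = 15+7 = 22
k=6: val = 22+8 = 30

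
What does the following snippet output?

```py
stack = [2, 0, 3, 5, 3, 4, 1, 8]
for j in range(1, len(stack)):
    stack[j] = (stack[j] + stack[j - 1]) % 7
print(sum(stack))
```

j=1: stack[1] = (0+2)%7 = 2 → [2, 2, 3, 5, 3, 4, 1, 8]
j=2: stack[2] = (3+2)%7 = 5 → [2, 2, 5, 5, 3, 4, 1, 8]
j=3: stack[3] = (5+5)%7 = 3 → [2, 2, 5, 3, 3, 4, 1, 8]
j=4: stack[4] = (3+3)%7 = 6 → [2, 2, 5, 3, 6, 4, 1, 8]
j=5: stack[5] = (4+6)%7 = 3 → [2, 2, 5, 3, 6, 3, 1, 8]
j=6: stack[6] = (1+3)%7 = 4 → [2, 2, 5, 3, 6, 3, 4, 8]
j=7: stack[7] = (8+4)%7 = 5 → [2, 2, 5, 3, 6, 3, 4, 5]
sum = 30

30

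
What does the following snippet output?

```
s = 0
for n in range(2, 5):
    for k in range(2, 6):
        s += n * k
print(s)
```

126

n=2,k=2: s = 0+4 = 4
n=2,k=3: s = 4+6 = 10
n=2,k=4: s = 10+8 = 18
n=2,k=5: s = 18+10 = 28
n=3,k=2: s = 28+6 = 34
n=3,k=3: s = 34+9 = 43
n=3,k=4: s = 43+12 = 55
n=3,k=5: s = 55+15 = 70
n=4,k=2: s = 70+8 = 78
n=4,k=3: s = 78+12 = 90
n=4,k=4: s = 90+16 = 106
n=4,k=5: s = 106+20 = 126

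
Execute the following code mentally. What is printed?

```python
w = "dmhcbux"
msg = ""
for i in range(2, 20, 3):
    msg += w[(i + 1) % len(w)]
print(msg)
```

i=2: add w[3]='c' → 'c'
i=5: add w[6]='x' → 'cx'
i=8: add w[2]='h' → 'cxh'
i=11: add w[5]='u' → 'cxhu'
i=14: add w[1]='m' → 'cxhum'
i=17: add w[4]='b' → 'cxhumb'

cxhumb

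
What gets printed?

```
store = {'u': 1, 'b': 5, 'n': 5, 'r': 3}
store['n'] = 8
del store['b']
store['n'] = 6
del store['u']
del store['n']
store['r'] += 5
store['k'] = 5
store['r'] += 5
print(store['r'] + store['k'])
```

store['n'] = 8 → {'u': 1, 'b': 5, 'n': 8, 'r': 3}
del 'b' → {'u': 1, 'n': 8, 'r': 3}
store['n'] = 6 → {'u': 1, 'n': 6, 'r': 3}
del 'u' → {'n': 6, 'r': 3}
del 'n' → {'r': 3}
store['r'] = 3+5 = 8 → {'r': 8}
store['k'] = 5 → {'r': 8, 'k': 5}
store['r'] = 8+5 = 13 → {'r': 13, 'k': 5}
store['r']+store['k'] = 13+5 = 18

18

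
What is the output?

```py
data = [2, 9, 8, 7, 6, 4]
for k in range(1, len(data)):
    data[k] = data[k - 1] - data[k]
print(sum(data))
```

-102

k=1: data[1] = 2-9 = -7 → [2, -7, 8, 7, 6, 4]
k=2: data[2] = (-7)-8 = -15 → [2, -7, -15, 7, 6, 4]
k=3: data[3] = (-15)-7 = -22 → [2, -7, -15, -22, 6, 4]
k=4: data[4] = (-22)-6 = -28 → [2, -7, -15, -22, -28, 4]
k=5: data[5] = (-28)-4 = -32 → [2, -7, -15, -22, -28, -32]
sum = -102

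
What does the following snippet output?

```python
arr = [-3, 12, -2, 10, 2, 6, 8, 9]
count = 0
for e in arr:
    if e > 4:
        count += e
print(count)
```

e=-3: not >4
e=12: >4, count = 0+12 = 12
e=-2: not >4
e=10: >4, count = 12+10 = 22
e=2: not >4
e=6: >4, count = 22+6 = 28
e=8: >4, count = 28+8 = 36
e=9: >4, count = 36+9 = 45

45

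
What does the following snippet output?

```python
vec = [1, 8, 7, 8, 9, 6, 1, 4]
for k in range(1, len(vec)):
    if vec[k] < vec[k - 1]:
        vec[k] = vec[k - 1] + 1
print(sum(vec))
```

78

k=1: 8>=1, unchanged → [1, 8, 7, 8, 9, 6, 1, 4]
k=2: 7<8, vec[2] = 8+1 = 9 → [1, 8, 9, 8, 9, 6, 1, 4]
k=3: 8<9, vec[3] = 9+1 = 10 → [1, 8, 9, 10, 9, 6, 1, 4]
k=4: 9<10, vec[4] = 10+1 = 11 → [1, 8, 9, 10, 11, 6, 1, 4]
k=5: 6<11, vec[5] = 11+1 = 12 → [1, 8, 9, 10, 11, 12, 1, 4]
k=6: 1<12, vec[6] = 12+1 = 13 → [1, 8, 9, 10, 11, 12, 13, 4]
k=7: 4<13, vec[7] = 13+1 = 14 → [1, 8, 9, 10, 11, 12, 13, 14]
sum = 78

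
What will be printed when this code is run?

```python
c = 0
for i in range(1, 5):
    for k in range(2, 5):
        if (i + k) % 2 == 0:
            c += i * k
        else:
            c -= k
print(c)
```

i=1,k=2: odd sum, c = 0-2 = -2
i=1,k=3: even sum, c = (-2)+3 = 1
i=1,k=4: odd sum, c = 1-4 = -3
i=2,k=2: even sum, c = (-3)+4 = 1
i=2,k=3: odd sum, c = 1-3 = -2
i=2,k=4: even sum, c = (-2)+8 = 6
i=3,k=2: odd sum, c = 6-2 = 4
i=3,k=3: even sum, c = 4+9 = 13
i=3,k=4: odd sum, c = 13-4 = 9
i=4,k=2: even sum, c = 9+8 = 17
i=4,k=3: odd sum, c = 17-3 = 14
i=4,k=4: even sum, c = 14+16 = 30

30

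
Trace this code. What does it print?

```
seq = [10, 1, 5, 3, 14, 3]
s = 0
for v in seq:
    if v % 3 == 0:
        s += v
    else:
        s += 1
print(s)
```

10

v=10: not %3==0, s = 0+1 = 1
v=1: not %3==0, s = 1+1 = 2
v=5: not %3==0, s = 2+1 = 3
v=3: %3==0, s = 3+3 = 6
v=14: not %3==0, s = 6+1 = 7
v=3: %3==0, s = 7+3 = 10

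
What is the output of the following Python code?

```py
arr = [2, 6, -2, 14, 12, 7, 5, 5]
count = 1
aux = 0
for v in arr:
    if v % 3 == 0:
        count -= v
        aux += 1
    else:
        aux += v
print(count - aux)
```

-50

v=2: not %3==0; aux=2
v=6: %3==0, count = 1-6 = -5; aux=3
v=-2: not %3==0; aux=1
v=14: not %3==0; aux=15
v=12: %3==0, count = (-5)-12 = -17; aux=16
v=7: not %3==0; aux=23
v=5: not %3==0; aux=28
v=5: not %3==0; aux=33
count-aux = (-17)-33 = -50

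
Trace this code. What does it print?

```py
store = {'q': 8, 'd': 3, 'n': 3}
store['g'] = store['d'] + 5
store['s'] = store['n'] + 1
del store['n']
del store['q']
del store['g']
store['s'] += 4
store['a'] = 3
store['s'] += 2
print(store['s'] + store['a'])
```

13

store['g'] = store['d']+5 = 8 → {'q': 8, 'd': 3, 'n': 3, 'g': 8}
store['s'] = store['n']+1 = 4 → {'q': 8, 'd': 3, 'n': 3, 'g': 8, 's': 4}
del 'n' → {'q': 8, 'd': 3, 'g': 8, 's': 4}
del 'q' → {'d': 3, 'g': 8, 's': 4}
del 'g' → {'d': 3, 's': 4}
store['s'] = 4+4 = 8 → {'d': 3, 's': 8}
store['a'] = 3 → {'d': 3, 's': 8, 'a': 3}
store['s'] = 8+2 = 10 → {'d': 3, 's': 10, 'a': 3}
store['s']+store['a'] = 10+3 = 13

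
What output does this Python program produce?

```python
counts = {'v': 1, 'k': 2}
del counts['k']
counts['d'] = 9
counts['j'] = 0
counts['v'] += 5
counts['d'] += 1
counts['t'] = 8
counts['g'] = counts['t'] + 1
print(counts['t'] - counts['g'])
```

del 'k' → {'v': 1}
counts['d'] = 9 → {'v': 1, 'd': 9}
counts['j'] = 0 → {'v': 1, 'd': 9, 'j': 0}
counts['v'] = 1+5 = 6 → {'v': 6, 'd': 9, 'j': 0}
counts['d'] = 9+1 = 10 → {'v': 6, 'd': 10, 'j': 0}
counts['t'] = 8 → {'v': 6, 'd': 10, 'j': 0, 't': 8}
counts['g'] = counts['t']+1 = 9 → {'v': 6, 'd': 10, 'j': 0, 't': 8, 'g': 9}
counts['t']-counts['g'] = 8-9 = -1

-1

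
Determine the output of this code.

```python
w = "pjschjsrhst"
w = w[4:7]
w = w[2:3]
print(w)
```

slice [4:7] → 'hjs'
slice [2:3] → 's'

s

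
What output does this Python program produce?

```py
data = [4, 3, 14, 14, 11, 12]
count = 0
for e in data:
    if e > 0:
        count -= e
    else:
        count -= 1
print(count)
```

e=4: >0, count = 0-4 = -4
e=3: >0, count = (-4)-3 = -7
e=14: >0, count = (-7)-14 = -21
e=14: >0, count = (-21)-14 = -35
e=11: >0, count = (-35)-11 = -46
e=12: >0, count = (-46)-12 = -58

-58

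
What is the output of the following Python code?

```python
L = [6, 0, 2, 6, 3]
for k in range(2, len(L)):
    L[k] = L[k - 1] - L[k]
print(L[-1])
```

k=2: L[2] = 0-2 = -2 → [6, 0, -2, 6, 3]
k=3: L[3] = (-2)-6 = -8 → [6, 0, -2, -8, 3]
k=4: L[4] = (-8)-3 = -11 → [6, 0, -2, -8, -11]

-11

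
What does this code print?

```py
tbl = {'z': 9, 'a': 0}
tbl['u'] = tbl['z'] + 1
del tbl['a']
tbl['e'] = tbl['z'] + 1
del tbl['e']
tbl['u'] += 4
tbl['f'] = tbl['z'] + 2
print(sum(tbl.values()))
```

34

tbl['u'] = tbl['z']+1 = 10 → {'z': 9, 'a': 0, 'u': 10}
del 'a' → {'z': 9, 'u': 10}
tbl['e'] = tbl['z']+1 = 10 → {'z': 9, 'u': 10, 'e': 10}
del 'e' → {'z': 9, 'u': 10}
tbl['u'] = 10+4 = 14 → {'z': 9, 'u': 14}
tbl['f'] = tbl['z']+2 = 11 → {'z': 9, 'u': 14, 'f': 11}
sum of values = 34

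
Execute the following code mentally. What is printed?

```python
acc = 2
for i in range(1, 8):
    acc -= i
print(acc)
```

i=1: acc = 2-1 = 1
i=2: acc = 1-2 = -1
i=3: acc = (-1)-3 = -4
i=4: acc = (-4)-4 = -8
i=5: acc = (-8)-5 = -13
i=6: acc = (-13)-6 = -19
i=7: acc = (-19)-7 = -26

-26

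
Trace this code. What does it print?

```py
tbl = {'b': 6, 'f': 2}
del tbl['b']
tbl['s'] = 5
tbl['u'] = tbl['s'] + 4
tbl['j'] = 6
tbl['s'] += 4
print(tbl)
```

{'f': 2, 's': 9, 'u': 9, 'j': 6}

del 'b' → {'f': 2}
tbl['s'] = 5 → {'f': 2, 's': 5}
tbl['u'] = tbl['s']+4 = 9 → {'f': 2, 's': 5, 'u': 9}
tbl['j'] = 6 → {'f': 2, 's': 5, 'u': 9, 'j': 6}
tbl['s'] = 5+4 = 9 → {'f': 2, 's': 9, 'u': 9, 'j': 6}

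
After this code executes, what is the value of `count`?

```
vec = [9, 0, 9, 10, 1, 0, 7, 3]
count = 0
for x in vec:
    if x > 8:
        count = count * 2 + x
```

x=9: >8, count = 0*2+9 = 9
x=0: not >8
x=9: >8, count = 9*2+9 = 27
x=10: >8, count = 27*2+10 = 64
x=1: not >8
x=0: not >8
x=7: not >8
x=3: not >8

64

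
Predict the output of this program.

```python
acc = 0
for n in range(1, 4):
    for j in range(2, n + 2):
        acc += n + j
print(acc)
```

n=1,j=2: acc = 0+3 = 3
n=2,j=2: acc = 3+4 = 7
n=2,j=3: acc = 7+5 = 12
n=3,j=2: acc = 12+5 = 17
n=3,j=3: acc = 17+6 = 23
n=3,j=4: acc = 23+7 = 30

30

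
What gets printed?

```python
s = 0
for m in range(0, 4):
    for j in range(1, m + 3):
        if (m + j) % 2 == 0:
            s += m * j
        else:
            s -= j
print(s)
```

30

m=0,j=1: odd sum, s = 0-1 = -1
m=0,j=2: even sum, s = (-1)+0 = -1
m=1,j=1: even sum, s = (-1)+1 = 0
m=1,j=2: odd sum, s = 0-2 = -2
m=1,j=3: even sum, s = (-2)+3 = 1
m=2,j=1: odd sum, s = 1-1 = 0
m=2,j=2: even sum, s = 0+4 = 4
m=2,j=3: odd sum, s = 4-3 = 1
m=2,j=4: even sum, s = 1+8 = 9
m=3,j=1: even sum, s = 9+3 = 12
m=3,j=2: odd sum, s = 12-2 = 10
m=3,j=3: even sum, s = 10+9 = 19
m=3,j=4: odd sum, s = 19-4 = 15
m=3,j=5: even sum, s = 15+15 = 30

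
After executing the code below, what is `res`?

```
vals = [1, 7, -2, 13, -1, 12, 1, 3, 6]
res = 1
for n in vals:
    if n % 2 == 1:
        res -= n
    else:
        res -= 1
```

-26

n=1: odd, res = 1-1 = 0
n=7: odd, res = 0-7 = -7
n=-2: not odd, res = (-7)-1 = -8
n=13: odd, res = (-8)-13 = -21
n=-1: odd, res = (-21)-(-1) = -20
n=12: not odd, res = (-20)-1 = -21
n=1: odd, res = (-21)-1 = -22
n=3: odd, res = (-22)-3 = -25
n=6: not odd, res = (-25)-1 = -26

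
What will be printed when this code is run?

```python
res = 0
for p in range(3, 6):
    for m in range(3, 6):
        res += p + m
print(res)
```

72

p=3,m=3: res = 0+6 = 6
p=3,m=4: res = 6+7 = 13
p=3,m=5: res = 13+8 = 21
p=4,m=3: res = 21+7 = 28
p=4,m=4: res = 28+8 = 36
p=4,m=5: res = 36+9 = 45
p=5,m=3: res = 45+8 = 53
p=5,m=4: res = 53+9 = 62
p=5,m=5: res = 62+10 = 72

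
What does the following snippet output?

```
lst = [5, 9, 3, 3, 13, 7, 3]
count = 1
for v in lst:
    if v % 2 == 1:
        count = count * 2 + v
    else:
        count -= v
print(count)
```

v=5: odd, count = 1*2+5 = 7
v=9: odd, count = 7*2+9 = 23
v=3: odd, count = 23*2+3 = 49
v=3: odd, count = 49*2+3 = 101
v=13: odd, count = 101*2+13 = 215
v=7: odd, count = 215*2+7 = 437
v=3: odd, count = 437*2+3 = 877

877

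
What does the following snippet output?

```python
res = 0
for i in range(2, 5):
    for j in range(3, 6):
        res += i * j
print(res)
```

108

i=2,j=3: res = 0+6 = 6
i=2,j=4: res = 6+8 = 14
i=2,j=5: res = 14+10 = 24
i=3,j=3: res = 24+9 = 33
i=3,j=4: res = 33+12 = 45
i=3,j=5: res = 45+15 = 60
i=4,j=3: res = 60+12 = 72
i=4,j=4: res = 72+16 = 88
i=4,j=5: res = 88+20 = 108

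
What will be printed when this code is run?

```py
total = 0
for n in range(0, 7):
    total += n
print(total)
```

n=0: total = 0+0 = 0
n=1: total = 0+1 = 1
n=2: total = 1+2 = 3
n=3: total = 3+3 = 6
n=4: total = 6+4 = 10
n=5: total = 10+5 = 15
n=6: total = 15+6 = 21

21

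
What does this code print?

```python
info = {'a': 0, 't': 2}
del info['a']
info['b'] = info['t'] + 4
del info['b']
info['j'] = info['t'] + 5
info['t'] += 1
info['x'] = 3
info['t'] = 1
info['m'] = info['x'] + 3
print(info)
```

{'t': 1, 'j': 7, 'x': 3, 'm': 6}

del 'a' → {'t': 2}
info['b'] = info['t']+4 = 6 → {'t': 2, 'b': 6}
del 'b' → {'t': 2}
info['j'] = info['t']+5 = 7 → {'t': 2, 'j': 7}
info['t'] = 2+1 = 3 → {'t': 3, 'j': 7}
info['x'] = 3 → {'t': 3, 'j': 7, 'x': 3}
info['t'] = 1 → {'t': 1, 'j': 7, 'x': 3}
info['m'] = info['x']+3 = 6 → {'t': 1, 'j': 7, 'x': 3, 'm': 6}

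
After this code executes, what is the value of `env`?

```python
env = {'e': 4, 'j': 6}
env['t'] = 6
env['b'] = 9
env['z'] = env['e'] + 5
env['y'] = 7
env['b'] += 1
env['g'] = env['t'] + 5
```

{'e': 4, 'j': 6, 't': 6, 'b': 10, 'z': 9, 'y': 7, 'g': 11}

env['t'] = 6 → {'e': 4, 'j': 6, 't': 6}
env['b'] = 9 → {'e': 4, 'j': 6, 't': 6, 'b': 9}
env['z'] = env['e']+5 = 9 → {'e': 4, 'j': 6, 't': 6, 'b': 9, 'z': 9}
env['y'] = 7 → {'e': 4, 'j': 6, 't': 6, 'b': 9, 'z': 9, 'y': 7}
env['b'] = 9+1 = 10 → {'e': 4, 'j': 6, 't': 6, 'b': 10, 'z': 9, 'y': 7}
env['g'] = env['t']+5 = 11 → {'e': 4, 'j': 6, 't': 6, 'b': 10, 'z': 9, 'y': 7, 'g': 11}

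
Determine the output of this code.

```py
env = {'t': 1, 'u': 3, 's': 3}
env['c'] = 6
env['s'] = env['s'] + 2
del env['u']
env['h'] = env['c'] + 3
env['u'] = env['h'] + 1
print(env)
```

{'t': 1, 's': 5, 'c': 6, 'h': 9, 'u': 10}

env['c'] = 6 → {'t': 1, 'u': 3, 's': 3, 'c': 6}
env['s'] = env['s']+2 = 5 → {'t': 1, 'u': 3, 's': 5, 'c': 6}
del 'u' → {'t': 1, 's': 5, 'c': 6}
env['h'] = env['c']+3 = 9 → {'t': 1, 's': 5, 'c': 6, 'h': 9}
env['u'] = env['h']+1 = 10 → {'t': 1, 's': 5, 'c': 6, 'h': 9, 'u': 10}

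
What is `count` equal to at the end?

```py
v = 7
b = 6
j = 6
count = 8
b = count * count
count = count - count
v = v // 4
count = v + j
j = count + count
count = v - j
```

b = 8*8 = 64
count = 8-8 = 0
v = 7//4 = 1
count = 1+6 = 7
j = 7+7 = 14
count = 1-14 = -13

-13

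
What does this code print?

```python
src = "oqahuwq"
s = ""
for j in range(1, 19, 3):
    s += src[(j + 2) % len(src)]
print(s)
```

hqawqu

j=1: add src[3]='h' → 'h'
j=4: add src[6]='q' → 'hq'
j=7: add src[2]='a' → 'hqa'
j=10: add src[5]='w' → 'hqaw'
j=13: add src[1]='q' → 'hqawq'
j=16: add src[4]='u' → 'hqawqu'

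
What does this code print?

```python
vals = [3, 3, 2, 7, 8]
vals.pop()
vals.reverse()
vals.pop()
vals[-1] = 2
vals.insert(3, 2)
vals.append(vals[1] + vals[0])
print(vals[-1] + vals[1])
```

11

pop() removes 8 → [3, 3, 2, 7]
reverse → [7, 2, 3, 3]
pop() removes 3 → [7, 2, 3]
vals[-1] = 2 → [7, 2, 2]
insert 2 at 3 → [7, 2, 2, 2]
append vals[1]+vals[0] = 2+7 = 9 → [7, 2, 2, 2, 9]
vals[-1]+vals[1] = 9+2 = 11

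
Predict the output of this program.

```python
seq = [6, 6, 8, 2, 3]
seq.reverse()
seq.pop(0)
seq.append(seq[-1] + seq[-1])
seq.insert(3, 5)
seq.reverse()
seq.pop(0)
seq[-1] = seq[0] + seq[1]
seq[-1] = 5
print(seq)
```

reverse → [3, 2, 8, 6, 6]
pop(0) removes 3 → [2, 8, 6, 6]
append seq[-1]+seq[-1] = 6+6 = 12 → [2, 8, 6, 6, 12]
insert 5 at 3 → [2, 8, 6, 5, 6, 12]
reverse → [12, 6, 5, 6, 8, 2]
pop(0) removes 12 → [6, 5, 6, 8, 2]
seq[-1] = seq[0]+seq[1] = 6+5 = 11 → [6, 5, 6, 8, 11]
seq[-1] = 5 → [6, 5, 6, 8, 5]

[6, 5, 6, 8, 5]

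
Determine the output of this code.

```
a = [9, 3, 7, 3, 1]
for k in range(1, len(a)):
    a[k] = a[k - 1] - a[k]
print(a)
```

k=1: a[1] = 9-3 = 6 → [9, 6, 7, 3, 1]
k=2: a[2] = 6-7 = -1 → [9, 6, -1, 3, 1]
k=3: a[3] = (-1)-3 = -4 → [9, 6, -1, -4, 1]
k=4: a[4] = (-4)-1 = -5 → [9, 6, -1, -4, -5]

[9, 6, -1, -4, -5]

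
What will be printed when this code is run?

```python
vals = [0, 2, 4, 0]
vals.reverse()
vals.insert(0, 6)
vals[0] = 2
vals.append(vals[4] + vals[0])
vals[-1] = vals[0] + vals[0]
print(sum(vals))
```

12

reverse → [0, 4, 2, 0]
insert 6 at 0 → [6, 0, 4, 2, 0]
vals[0] = 2 → [2, 0, 4, 2, 0]
append vals[4]+vals[0] = 0+2 = 2 → [2, 0, 4, 2, 0, 2]
vals[-1] = vals[0]+vals[0] = 2+2 = 4 → [2, 0, 4, 2, 0, 4]
sum = 12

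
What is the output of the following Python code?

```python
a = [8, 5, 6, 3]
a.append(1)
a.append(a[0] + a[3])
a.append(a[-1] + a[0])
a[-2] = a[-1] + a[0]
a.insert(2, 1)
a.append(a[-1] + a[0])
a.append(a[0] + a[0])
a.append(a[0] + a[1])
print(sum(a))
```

126

append 1 → [8, 5, 6, 3, 1]
append a[0]+a[3] = 8+3 = 11 → [8, 5, 6, 3, 1, 11]
append a[-1]+a[0] = 11+8 = 19 → [8, 5, 6, 3, 1, 11, 19]
a[-2] = a[-1]+a[0] = 19+8 = 27 → [8, 5, 6, 3, 1, 27, 19]
insert 1 at 2 → [8, 5, 1, 6, 3, 1, 27, 19]
append a[-1]+a[0] = 19+8 = 27 → [8, 5, 1, 6, 3, 1, 27, 19, 27]
append a[0]+a[0] = 8+8 = 16 → [8, 5, 1, 6, 3, 1, 27, 19, 27, 16]
append a[0]+a[1] = 8+5 = 13 → [8, 5, 1, 6, 3, 1, 27, 19, 27, 16, 13]
sum = 126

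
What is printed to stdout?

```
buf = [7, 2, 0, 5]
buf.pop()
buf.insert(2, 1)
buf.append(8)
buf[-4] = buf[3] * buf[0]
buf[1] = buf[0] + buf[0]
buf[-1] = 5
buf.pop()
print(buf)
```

pop() removes 5 → [7, 2, 0]
insert 1 at 2 → [7, 2, 1, 0]
append 8 → [7, 2, 1, 0, 8]
buf[-4] = buf[3]*buf[0] = 0*7 = 0 → [7, 0, 1, 0, 8]
buf[1] = buf[0]+buf[0] = 7+7 = 14 → [7, 14, 1, 0, 8]
buf[-1] = 5 → [7, 14, 1, 0, 5]
pop() removes 5 → [7, 14, 1, 0]

[7, 14, 1, 0]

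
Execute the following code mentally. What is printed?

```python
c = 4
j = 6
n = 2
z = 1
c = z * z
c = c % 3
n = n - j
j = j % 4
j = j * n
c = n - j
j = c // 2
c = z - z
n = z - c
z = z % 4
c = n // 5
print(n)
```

c = 1*1 = 1
c = 1%3 = 1
n = 2-6 = -4
j = 6%4 = 2
j = 2*(-4) = -8
c = (-4)-(-8) = 4
j = 4//2 = 2
c = 1-1 = 0
n = 1-0 = 1
z = 1%4 = 1
c = 1//5 = 0

1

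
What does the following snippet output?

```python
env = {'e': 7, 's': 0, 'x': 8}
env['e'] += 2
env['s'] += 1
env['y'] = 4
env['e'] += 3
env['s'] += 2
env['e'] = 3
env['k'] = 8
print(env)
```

{'e': 3, 's': 3, 'x': 8, 'y': 4, 'k': 8}

env['e'] = 7+2 = 9 → {'e': 9, 's': 0, 'x': 8}
env['s'] = 0+1 = 1 → {'e': 9, 's': 1, 'x': 8}
env['y'] = 4 → {'e': 9, 's': 1, 'x': 8, 'y': 4}
env['e'] = 9+3 = 12 → {'e': 12, 's': 1, 'x': 8, 'y': 4}
env['s'] = 1+2 = 3 → {'e': 12, 's': 3, 'x': 8, 'y': 4}
env['e'] = 3 → {'e': 3, 's': 3, 'x': 8, 'y': 4}
env['k'] = 8 → {'e': 3, 's': 3, 'x': 8, 'y': 4, 'k': 8}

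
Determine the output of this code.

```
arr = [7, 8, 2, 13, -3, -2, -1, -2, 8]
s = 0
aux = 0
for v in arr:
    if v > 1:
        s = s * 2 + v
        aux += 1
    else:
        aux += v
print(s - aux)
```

v=7: >1, s = 0*2+7 = 7; aux=1
v=8: >1, s = 7*2+8 = 22; aux=2
v=2: >1, s = 22*2+2 = 46; aux=3
v=13: >1, s = 46*2+13 = 105; aux=4
v=-3: not >1; aux=1
v=-2: not >1; aux=-1
v=-1: not >1; aux=-2
v=-2: not >1; aux=-4
v=8: >1, s = 105*2+8 = 218; aux=-3
s-aux = 218-(-3) = 221

221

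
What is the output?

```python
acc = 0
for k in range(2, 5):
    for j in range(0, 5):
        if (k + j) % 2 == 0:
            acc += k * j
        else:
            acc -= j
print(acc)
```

k=2,j=0: even sum, acc = 0+0 = 0
k=2,j=1: odd sum, acc = 0-1 = -1
k=2,j=2: even sum, acc = (-1)+4 = 3
k=2,j=3: odd sum, acc = 3-3 = 0
k=2,j=4: even sum, acc = 0+8 = 8
k=3,j=0: odd sum, acc = 8-0 = 8
k=3,j=1: even sum, acc = 8+3 = 11
k=3,j=2: odd sum, acc = 11-2 = 9
k=3,j=3: even sum, acc = 9+9 = 18
k=3,j=4: odd sum, acc = 18-4 = 14
k=4,j=0: even sum, acc = 14+0 = 14
k=4,j=1: odd sum, acc = 14-1 = 13
k=4,j=2: even sum, acc = 13+8 = 21
k=4,j=3: odd sum, acc = 21-3 = 18
k=4,j=4: even sum, acc = 18+16 = 34

34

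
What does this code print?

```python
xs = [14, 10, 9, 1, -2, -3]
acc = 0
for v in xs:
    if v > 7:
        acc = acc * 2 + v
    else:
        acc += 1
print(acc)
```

v=14: >7, acc = 0*2+14 = 14
v=10: >7, acc = 14*2+10 = 38
v=9: >7, acc = 38*2+9 = 85
v=1: not >7, acc = 85+1 = 86
v=-2: not >7, acc = 86+1 = 87
v=-3: not >7, acc = 87+1 = 88

88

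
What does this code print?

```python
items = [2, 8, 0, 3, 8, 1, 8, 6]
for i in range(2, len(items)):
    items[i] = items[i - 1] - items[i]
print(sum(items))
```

-14

i=2: items[2] = 8-0 = 8 → [2, 8, 8, 3, 8, 1, 8, 6]
i=3: items[3] = 8-3 = 5 → [2, 8, 8, 5, 8, 1, 8, 6]
i=4: items[4] = 5-8 = -3 → [2, 8, 8, 5, -3, 1, 8, 6]
i=5: items[5] = (-3)-1 = -4 → [2, 8, 8, 5, -3, -4, 8, 6]
i=6: items[6] = (-4)-8 = -12 → [2, 8, 8, 5, -3, -4, -12, 6]
i=7: items[7] = (-12)-6 = -18 → [2, 8, 8, 5, -3, -4, -12, -18]
sum = -14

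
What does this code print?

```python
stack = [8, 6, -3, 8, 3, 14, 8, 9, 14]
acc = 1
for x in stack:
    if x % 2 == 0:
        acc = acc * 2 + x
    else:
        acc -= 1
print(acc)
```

x=8: even, acc = 1*2+8 = 10
x=6: even, acc = 10*2+6 = 26
x=-3: not even, acc = 26-1 = 25
x=8: even, acc = 25*2+8 = 58
x=3: not even, acc = 58-1 = 57
x=14: even, acc = 57*2+14 = 128
x=8: even, acc = 128*2+8 = 264
x=9: not even, acc = 264-1 = 263
x=14: even, acc = 263*2+14 = 540

540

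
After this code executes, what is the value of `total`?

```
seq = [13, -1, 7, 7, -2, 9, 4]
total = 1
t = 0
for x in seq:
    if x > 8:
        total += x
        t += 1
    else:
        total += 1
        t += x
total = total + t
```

x=13: >8, total = 1+13 = 14; t=1
x=-1: not >8, total = 14+1 = 15; t=0
x=7: not >8, total = 15+1 = 16; t=7
x=7: not >8, total = 16+1 = 17; t=14
x=-2: not >8, total = 17+1 = 18; t=12
x=9: >8, total = 18+9 = 27; t=13
x=4: not >8, total = 27+1 = 28; t=17
total+t = 28+17 = 45

45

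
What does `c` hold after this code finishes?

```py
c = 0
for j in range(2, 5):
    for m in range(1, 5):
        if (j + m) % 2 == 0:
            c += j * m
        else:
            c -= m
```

j=2,m=1: odd sum, c = 0-1 = -1
j=2,m=2: even sum, c = (-1)+4 = 3
j=2,m=3: odd sum, c = 3-3 = 0
j=2,m=4: even sum, c = 0+8 = 8
j=3,m=1: even sum, c = 8+3 = 11
j=3,m=2: odd sum, c = 11-2 = 9
j=3,m=3: even sum, c = 9+9 = 18
j=3,m=4: odd sum, c = 18-4 = 14
j=4,m=1: odd sum, c = 14-1 = 13
j=4,m=2: even sum, c = 13+8 = 21
j=4,m=3: odd sum, c = 21-3 = 18
j=4,m=4: even sum, c = 18+16 = 34

34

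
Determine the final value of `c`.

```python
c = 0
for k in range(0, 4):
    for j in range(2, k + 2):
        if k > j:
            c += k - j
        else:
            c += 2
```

11

k=1,j=2: not 1>2, c = 0+2 = 2
k=2,j=2: not 2>2, c = 2+2 = 4
k=2,j=3: not 2>3, c = 4+2 = 6
k=3,j=2: 3>2, c = 6+1 = 7
k=3,j=3: not 3>3, c = 7+2 = 9
k=3,j=4: not 3>4, c = 9+2 = 11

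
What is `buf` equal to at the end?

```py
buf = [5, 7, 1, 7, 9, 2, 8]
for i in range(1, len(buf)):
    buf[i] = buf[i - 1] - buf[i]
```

[5, -2, -3, -10, -19, -21, -29]

i=1: buf[1] = 5-7 = -2 → [5, -2, 1, 7, 9, 2, 8]
i=2: buf[2] = (-2)-1 = -3 → [5, -2, -3, 7, 9, 2, 8]
i=3: buf[3] = (-3)-7 = -10 → [5, -2, -3, -10, 9, 2, 8]
i=4: buf[4] = (-10)-9 = -19 → [5, -2, -3, -10, -19, 2, 8]
i=5: buf[5] = (-19)-2 = -21 → [5, -2, -3, -10, -19, -21, 8]
i=6: buf[6] = (-21)-8 = -29 → [5, -2, -3, -10, -19, -21, -29]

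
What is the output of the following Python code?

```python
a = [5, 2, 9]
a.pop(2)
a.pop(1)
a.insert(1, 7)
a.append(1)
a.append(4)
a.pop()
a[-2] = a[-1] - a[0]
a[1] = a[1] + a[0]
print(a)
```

[5, 1, 1]

pop(2) removes 9 → [5, 2]
pop(1) removes 2 → [5]
insert 7 at 1 → [5, 7]
append 1 → [5, 7, 1]
append 4 → [5, 7, 1, 4]
pop() removes 4 → [5, 7, 1]
a[-2] = a[-1]-a[0] = 1-5 = -4 → [5, -4, 1]
a[1] = a[1]+a[0] = (-4)+5 = 1 → [5, 1, 1]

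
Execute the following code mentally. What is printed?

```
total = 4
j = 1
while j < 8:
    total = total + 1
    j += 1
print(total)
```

j=1: total = 4+1 = 5
j=2: total = 5+1 = 6
j=3: total = 6+1 = 7
j=4: total = 7+1 = 8
j=5: total = 8+1 = 9
j=6: total = 9+1 = 10
j=7: total = 10+1 = 11

11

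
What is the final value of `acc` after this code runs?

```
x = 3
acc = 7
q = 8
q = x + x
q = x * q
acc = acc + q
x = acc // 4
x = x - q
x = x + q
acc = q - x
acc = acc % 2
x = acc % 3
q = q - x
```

q = 3+3 = 6
q = 3*6 = 18
acc = 7+18 = 25
x = 25//4 = 6
x = 6-18 = -12
x = (-12)+18 = 6
acc = 18-6 = 12
acc = 12%2 = 0
x = 0%3 = 0
q = 18-0 = 18

0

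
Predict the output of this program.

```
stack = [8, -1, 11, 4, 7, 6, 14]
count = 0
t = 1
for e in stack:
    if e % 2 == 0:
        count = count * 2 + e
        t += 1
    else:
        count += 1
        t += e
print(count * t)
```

2772

e=8: even, count = 0*2+8 = 8; t=2
e=-1: not even, count = 8+1 = 9; t=1
e=11: not even, count = 9+1 = 10; t=12
e=4: even, count = 10*2+4 = 24; t=13
e=7: not even, count = 24+1 = 25; t=20
e=6: even, count = 25*2+6 = 56; t=21
e=14: even, count = 56*2+14 = 126; t=22
count*t = 126*22 = 2772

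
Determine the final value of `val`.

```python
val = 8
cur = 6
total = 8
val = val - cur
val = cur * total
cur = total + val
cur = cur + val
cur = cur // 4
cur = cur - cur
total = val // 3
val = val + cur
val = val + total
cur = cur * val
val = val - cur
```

val = 8-6 = 2
val = 6*8 = 48
cur = 8+48 = 56
cur = 56+48 = 104
cur = 104//4 = 26
cur = 26-26 = 0
total = 48//3 = 16
val = 48+0 = 48
val = 48+16 = 64
cur = 0*64 = 0
val = 64-0 = 64

64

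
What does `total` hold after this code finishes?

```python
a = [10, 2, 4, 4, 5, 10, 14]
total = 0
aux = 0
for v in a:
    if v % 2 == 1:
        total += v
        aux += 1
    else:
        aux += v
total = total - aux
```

v=10: not odd; aux=10
v=2: not odd; aux=12
v=4: not odd; aux=16
v=4: not odd; aux=20
v=5: odd, total = 0+5 = 5; aux=21
v=10: not odd; aux=31
v=14: not odd; aux=45
total-aux = 5-45 = -40

-40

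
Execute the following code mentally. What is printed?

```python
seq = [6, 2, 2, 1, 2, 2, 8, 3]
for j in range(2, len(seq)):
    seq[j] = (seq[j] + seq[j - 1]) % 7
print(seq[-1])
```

6

j=2: seq[2] = (2+2)%7 = 4 → [6, 2, 4, 1, 2, 2, 8, 3]
j=3: seq[3] = (1+4)%7 = 5 → [6, 2, 4, 5, 2, 2, 8, 3]
j=4: seq[4] = (2+5)%7 = 0 → [6, 2, 4, 5, 0, 2, 8, 3]
j=5: seq[5] = (2+0)%7 = 2 → [6, 2, 4, 5, 0, 2, 8, 3]
j=6: seq[6] = (8+2)%7 = 3 → [6, 2, 4, 5, 0, 2, 3, 3]
j=7: seq[7] = (3+3)%7 = 6 → [6, 2, 4, 5, 0, 2, 3, 6]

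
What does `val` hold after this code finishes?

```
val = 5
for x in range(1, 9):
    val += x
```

x=1: val = 5+1 = 6
x=2: val = 6+2 = 8
x=3: val = 8+3 = 11
x=4: val = 11+4 = 15
x=5: val = 15+5 = 20
x=6: val = 20+6 = 26
x=7: val = 26+7 = 33
x=8: val = 33+8 = 41

41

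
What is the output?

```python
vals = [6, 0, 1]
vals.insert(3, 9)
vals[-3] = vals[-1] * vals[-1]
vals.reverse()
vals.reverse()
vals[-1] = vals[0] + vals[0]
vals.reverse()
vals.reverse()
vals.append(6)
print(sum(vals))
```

insert 9 at 3 → [6, 0, 1, 9]
vals[-3] = vals[-1]*vals[-1] = 9*9 = 81 → [6, 81, 1, 9]
reverse → [9, 1, 81, 6]
reverse → [6, 81, 1, 9]
vals[-1] = vals[0]+vals[0] = 6+6 = 12 → [6, 81, 1, 12]
reverse → [12, 1, 81, 6]
reverse → [6, 81, 1, 12]
append 6 → [6, 81, 1, 12, 6]
sum = 106

106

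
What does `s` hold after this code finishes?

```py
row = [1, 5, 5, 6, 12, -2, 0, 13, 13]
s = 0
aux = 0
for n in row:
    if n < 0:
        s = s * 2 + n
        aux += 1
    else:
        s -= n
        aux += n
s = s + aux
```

n=1: not <0, s = 0-1 = -1; aux=1
n=5: not <0, s = (-1)-5 = -6; aux=6
n=5: not <0, s = (-6)-5 = -11; aux=11
n=6: not <0, s = (-11)-6 = -17; aux=17
n=12: not <0, s = (-17)-12 = -29; aux=29
n=-2: <0, s = (-29)*2+(-2) = -60; aux=30
n=0: not <0, s = (-60)-0 = -60; aux=30
n=13: not <0, s = (-60)-13 = -73; aux=43
n=13: not <0, s = (-73)-13 = -86; aux=56
s+aux = (-86)+56 = -30

-30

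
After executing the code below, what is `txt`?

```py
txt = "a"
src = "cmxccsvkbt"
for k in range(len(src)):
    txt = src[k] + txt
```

k=0: prepend 'c' → 'ca'
k=1: prepend 'm' → 'mca'
k=2: prepend 'x' → 'xmca'
k=3: prepend 'c' → 'cxmca'
k=4: prepend 'c' → 'ccxmca'
k=5: prepend 's' → 'sccxmca'
k=6: prepend 'v' → 'vsccxmca'
k=7: prepend 'k' → 'kvsccxmca'
k=8: prepend 'b' → 'bkvsccxmca'
k=9: prepend 't' → 'tbkvsccxmca'

'tbkvsccxmca'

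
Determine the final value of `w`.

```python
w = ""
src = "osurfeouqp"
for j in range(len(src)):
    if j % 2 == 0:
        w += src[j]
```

'oufoq'

j=0: add 'o' → 'o'
j=1: skip
j=2: add 'u' → 'ou'
j=3: skip
j=4: add 'f' → 'ouf'
j=5: skip
j=6: add 'o' → 'oufo'
j=7: skip
j=8: add 'q' → 'oufoq'
j=9: skip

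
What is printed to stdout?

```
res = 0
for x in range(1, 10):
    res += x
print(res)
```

x=1: res = 0+1 = 1
x=2: res = 1+2 = 3
x=3: res = 3+3 = 6
x=4: res = 6+4 = 10
x=5: res = 10+5 = 15
x=6: res = 15+6 = 21
x=7: res = 21+7 = 28
x=8: res = 28+8 = 36
x=9: res = 36+9 = 45

45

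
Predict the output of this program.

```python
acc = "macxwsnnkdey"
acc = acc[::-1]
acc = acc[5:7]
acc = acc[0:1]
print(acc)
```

reverse → 'yedknnswxcam'
slice [5:7] → 'ns'
slice [0:1] → 'n'

n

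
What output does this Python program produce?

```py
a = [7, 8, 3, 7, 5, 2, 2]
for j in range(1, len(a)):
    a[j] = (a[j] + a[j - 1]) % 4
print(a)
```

[7, 3, 2, 1, 2, 0, 2]

j=1: a[1] = (8+7)%4 = 3 → [7, 3, 3, 7, 5, 2, 2]
j=2: a[2] = (3+3)%4 = 2 → [7, 3, 2, 7, 5, 2, 2]
j=3: a[3] = (7+2)%4 = 1 → [7, 3, 2, 1, 5, 2, 2]
j=4: a[4] = (5+1)%4 = 2 → [7, 3, 2, 1, 2, 2, 2]
j=5: a[5] = (2+2)%4 = 0 → [7, 3, 2, 1, 2, 0, 2]
j=6: a[6] = (2+0)%4 = 2 → [7, 3, 2, 1, 2, 0, 2]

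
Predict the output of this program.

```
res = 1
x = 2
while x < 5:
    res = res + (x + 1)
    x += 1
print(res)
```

13

x=2: res = 1+3 = 4
x=3: res = 4+4 = 8
x=4: res = 8+5 = 13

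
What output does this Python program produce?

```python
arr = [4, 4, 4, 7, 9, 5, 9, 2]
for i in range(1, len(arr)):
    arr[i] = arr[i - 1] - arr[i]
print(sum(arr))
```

i=1: arr[1] = 4-4 = 0 → [4, 0, 4, 7, 9, 5, 9, 2]
i=2: arr[2] = 0-4 = -4 → [4, 0, -4, 7, 9, 5, 9, 2]
i=3: arr[3] = (-4)-7 = -11 → [4, 0, -4, -11, 9, 5, 9, 2]
i=4: arr[4] = (-11)-9 = -20 → [4, 0, -4, -11, -20, 5, 9, 2]
i=5: arr[5] = (-20)-5 = -25 → [4, 0, -4, -11, -20, -25, 9, 2]
i=6: arr[6] = (-25)-9 = -34 → [4, 0, -4, -11, -20, -25, -34, 2]
i=7: arr[7] = (-34)-2 = -36 → [4, 0, -4, -11, -20, -25, -34, -36]
sum = -126

-126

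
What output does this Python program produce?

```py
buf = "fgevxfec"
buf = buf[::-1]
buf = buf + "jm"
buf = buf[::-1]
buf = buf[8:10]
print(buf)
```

reverse → 'cefxvegf'
+ 'jm' → 'cefxvegfjm'
reverse → 'mjfgevxfec'
slice [8:10] → 'ec'

ec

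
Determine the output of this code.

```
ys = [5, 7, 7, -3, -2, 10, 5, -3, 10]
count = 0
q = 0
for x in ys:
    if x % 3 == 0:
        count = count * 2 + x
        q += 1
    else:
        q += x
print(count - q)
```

x=5: not %3==0; q=5
x=7: not %3==0; q=12
x=7: not %3==0; q=19
x=-3: %3==0, count = 0*2+(-3) = -3; q=20
x=-2: not %3==0; q=18
x=10: not %3==0; q=28
x=5: not %3==0; q=33
x=-3: %3==0, count = (-3)*2+(-3) = -9; q=34
x=10: not %3==0; q=44
count-q = (-9)-44 = -53

-53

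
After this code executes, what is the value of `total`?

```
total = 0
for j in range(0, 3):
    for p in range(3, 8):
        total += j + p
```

j=0,p=3: total = 0+3 = 3
j=0,p=4: total = 3+4 = 7
j=0,p=5: total = 7+5 = 12
j=0,p=6: total = 12+6 = 18
j=0,p=7: total = 18+7 = 25
j=1,p=3: total = 25+4 = 29
j=1,p=4: total = 29+5 = 34
j=1,p=5: total = 34+6 = 40
j=1,p=6: total = 40+7 = 47
j=1,p=7: total = 47+8 = 55
j=2,p=3: total = 55+5 = 60
j=2,p=4: total = 60+6 = 66
j=2,p=5: total = 66+7 = 73
j=2,p=6: total = 73+8 = 81
j=2,p=7: total = 81+9 = 90

90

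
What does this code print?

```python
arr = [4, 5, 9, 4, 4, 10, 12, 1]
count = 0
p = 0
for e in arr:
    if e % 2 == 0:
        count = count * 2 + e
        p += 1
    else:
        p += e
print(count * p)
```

e=4: even, count = 0*2+4 = 4; p=1
e=5: not even; p=6
e=9: not even; p=15
e=4: even, count = 4*2+4 = 12; p=16
e=4: even, count = 12*2+4 = 28; p=17
e=10: even, count = 28*2+10 = 66; p=18
e=12: even, count = 66*2+12 = 144; p=19
e=1: not even; p=20
count*p = 144*20 = 2880

2880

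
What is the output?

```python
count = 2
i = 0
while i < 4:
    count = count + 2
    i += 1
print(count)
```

i=0: count = 2+2 = 4
i=1: count = 4+2 = 6
i=2: count = 6+2 = 8
i=3: count = 8+2 = 10

10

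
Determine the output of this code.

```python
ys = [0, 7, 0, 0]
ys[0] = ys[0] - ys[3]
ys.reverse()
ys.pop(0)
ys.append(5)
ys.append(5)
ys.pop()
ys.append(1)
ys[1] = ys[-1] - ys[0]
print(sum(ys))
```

ys[0] = ys[0]-ys[3] = 0-0 = 0 → [0, 7, 0, 0]
reverse → [0, 0, 7, 0]
pop(0) removes 0 → [0, 7, 0]
append 5 → [0, 7, 0, 5]
append 5 → [0, 7, 0, 5, 5]
pop() removes 5 → [0, 7, 0, 5]
append 1 → [0, 7, 0, 5, 1]
ys[1] = ys[-1]-ys[0] = 1-0 = 1 → [0, 1, 0, 5, 1]
sum = 7

7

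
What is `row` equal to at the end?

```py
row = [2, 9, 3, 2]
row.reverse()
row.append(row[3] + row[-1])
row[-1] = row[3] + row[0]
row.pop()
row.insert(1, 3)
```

[2, 3, 3, 9, 2]

reverse → [2, 3, 9, 2]
append row[3]+row[-1] = 2+2 = 4 → [2, 3, 9, 2, 4]
row[-1] = row[3]+row[0] = 2+2 = 4 → [2, 3, 9, 2, 4]
pop() removes 4 → [2, 3, 9, 2]
insert 3 at 1 → [2, 3, 3, 9, 2]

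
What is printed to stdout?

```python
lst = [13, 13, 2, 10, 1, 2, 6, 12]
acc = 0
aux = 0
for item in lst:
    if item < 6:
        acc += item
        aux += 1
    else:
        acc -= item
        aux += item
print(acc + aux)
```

item=13: not <6, acc = 0-13 = -13; aux=13
item=13: not <6, acc = (-13)-13 = -26; aux=26
item=2: <6, acc = (-26)+2 = -24; aux=27
item=10: not <6, acc = (-24)-10 = -34; aux=37
item=1: <6, acc = (-34)+1 = -33; aux=38
item=2: <6, acc = (-33)+2 = -31; aux=39
item=6: not <6, acc = (-31)-6 = -37; aux=45
item=12: not <6, acc = (-37)-12 = -49; aux=57
acc+aux = (-49)+57 = 8

8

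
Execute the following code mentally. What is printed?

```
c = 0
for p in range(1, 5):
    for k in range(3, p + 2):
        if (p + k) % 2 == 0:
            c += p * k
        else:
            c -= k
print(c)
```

10

p=2,k=3: odd sum, c = 0-3 = -3
p=3,k=3: even sum, c = (-3)+9 = 6
p=3,k=4: odd sum, c = 6-4 = 2
p=4,k=3: odd sum, c = 2-3 = -1
p=4,k=4: even sum, c = (-1)+16 = 15
p=4,k=5: odd sum, c = 15-5 = 10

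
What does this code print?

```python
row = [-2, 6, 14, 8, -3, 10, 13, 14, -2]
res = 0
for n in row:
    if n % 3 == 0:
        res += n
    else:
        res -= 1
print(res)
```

n=-2: not %3==0, res = 0-1 = -1
n=6: %3==0, res = (-1)+6 = 5
n=14: not %3==0, res = 5-1 = 4
n=8: not %3==0, res = 4-1 = 3
n=-3: %3==0, res = 3+(-3) = 0
n=10: not %3==0, res = 0-1 = -1
n=13: not %3==0, res = (-1)-1 = -2
n=14: not %3==0, res = (-2)-1 = -3
n=-2: not %3==0, res = (-3)-1 = -4

-4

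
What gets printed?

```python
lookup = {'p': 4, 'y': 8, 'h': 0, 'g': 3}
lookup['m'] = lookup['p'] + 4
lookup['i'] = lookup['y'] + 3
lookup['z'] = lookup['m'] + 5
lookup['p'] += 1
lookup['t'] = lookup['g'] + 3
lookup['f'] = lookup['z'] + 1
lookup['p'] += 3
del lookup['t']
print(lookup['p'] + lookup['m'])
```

lookup['m'] = lookup['p']+4 = 8 → {'p': 4, 'y': 8, 'h': 0, 'g': 3, 'm': 8}
lookup['i'] = lookup['y']+3 = 11 → {'p': 4, 'y': 8, 'h': 0, 'g': 3, 'm': 8, 'i': 11}
lookup['z'] = lookup['m']+5 = 13 → {'p': 4, 'y': 8, 'h': 0, 'g': 3, 'm': 8, 'i': 11, 'z': 13}
lookup['p'] = 4+1 = 5 → {'p': 5, 'y': 8, 'h': 0, 'g': 3, 'm': 8, 'i': 11, 'z': 13}
lookup['t'] = lookup['g']+3 = 6 → {'p': 5, 'y': 8, 'h': 0, 'g': 3, 'm': 8, 'i': 11, 'z': 13, 't': 6}
lookup['f'] = lookup['z']+1 = 14 → {'p': 5, 'y': 8, 'h': 0, 'g': 3, 'm': 8, 'i': 11, 'z': 13, 't': 6, 'f': 14}
lookup['p'] = 5+3 = 8 → {'p': 8, 'y': 8, 'h': 0, 'g': 3, 'm': 8, 'i': 11, 'z': 13, 't': 6, 'f': 14}
del 't' → {'p': 8, 'y': 8, 'h': 0, 'g': 3, 'm': 8, 'i': 11, 'z': 13, 'f': 14}
lookup['p']+lookup['m'] = 8+8 = 16

16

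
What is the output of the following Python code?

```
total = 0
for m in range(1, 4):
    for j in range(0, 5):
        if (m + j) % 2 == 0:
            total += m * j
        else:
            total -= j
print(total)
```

12

m=1,j=0: odd sum, total = 0-0 = 0
m=1,j=1: even sum, total = 0+1 = 1
m=1,j=2: odd sum, total = 1-2 = -1
m=1,j=3: even sum, total = (-1)+3 = 2
m=1,j=4: odd sum, total = 2-4 = -2
m=2,j=0: even sum, total = (-2)+0 = -2
m=2,j=1: odd sum, total = (-2)-1 = -3
m=2,j=2: even sum, total = (-3)+4 = 1
m=2,j=3: odd sum, total = 1-3 = -2
m=2,j=4: even sum, total = (-2)+8 = 6
m=3,j=0: odd sum, total = 6-0 = 6
m=3,j=1: even sum, total = 6+3 = 9
m=3,j=2: odd sum, total = 9-2 = 7
m=3,j=3: even sum, total = 7+9 = 16
m=3,j=4: odd sum, total = 16-4 = 12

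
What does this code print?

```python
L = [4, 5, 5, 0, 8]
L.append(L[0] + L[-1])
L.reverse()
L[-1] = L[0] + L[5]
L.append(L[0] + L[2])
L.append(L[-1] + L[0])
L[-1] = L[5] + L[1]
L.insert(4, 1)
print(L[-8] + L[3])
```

13

append L[0]+L[-1] = 4+8 = 12 → [4, 5, 5, 0, 8, 12]
reverse → [12, 8, 0, 5, 5, 4]
L[-1] = L[0]+L[5] = 12+4 = 16 → [12, 8, 0, 5, 5, 16]
append L[0]+L[2] = 12+0 = 12 → [12, 8, 0, 5, 5, 16, 12]
append L[-1]+L[0] = 12+12 = 24 → [12, 8, 0, 5, 5, 16, 12, 24]
L[-1] = L[5]+L[1] = 16+8 = 24 → [12, 8, 0, 5, 5, 16, 12, 24]
insert 1 at 4 → [12, 8, 0, 5, 1, 5, 16, 12, 24]
L[-8]+L[3] = 8+5 = 13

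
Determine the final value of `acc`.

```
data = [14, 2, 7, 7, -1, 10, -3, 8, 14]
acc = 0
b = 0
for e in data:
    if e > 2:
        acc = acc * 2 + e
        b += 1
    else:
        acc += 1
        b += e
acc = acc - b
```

e=14: >2, acc = 0*2+14 = 14; b=1
e=2: not >2, acc = 14+1 = 15; b=3
e=7: >2, acc = 15*2+7 = 37; b=4
e=7: >2, acc = 37*2+7 = 81; b=5
e=-1: not >2, acc = 81+1 = 82; b=4
e=10: >2, acc = 82*2+10 = 174; b=5
e=-3: not >2, acc = 174+1 = 175; b=2
e=8: >2, acc = 175*2+8 = 358; b=3
e=14: >2, acc = 358*2+14 = 730; b=4
acc-b = 730-4 = 726

726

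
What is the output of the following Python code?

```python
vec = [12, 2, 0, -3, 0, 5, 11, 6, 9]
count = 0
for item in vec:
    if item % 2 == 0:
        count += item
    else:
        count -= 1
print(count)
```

16

item=12: even, count = 0+12 = 12
item=2: even, count = 12+2 = 14
item=0: even, count = 14+0 = 14
item=-3: not even, count = 14-1 = 13
item=0: even, count = 13+0 = 13
item=5: not even, count = 13-1 = 12
item=11: not even, count = 12-1 = 11
item=6: even, count = 11+6 = 17
item=9: not even, count = 17-1 = 16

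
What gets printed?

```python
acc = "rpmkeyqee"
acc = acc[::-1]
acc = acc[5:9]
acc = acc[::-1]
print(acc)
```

reverse → 'eeqyekmpr'
slice [5:9] → 'kmpr'
reverse → 'rpmk'

rpmk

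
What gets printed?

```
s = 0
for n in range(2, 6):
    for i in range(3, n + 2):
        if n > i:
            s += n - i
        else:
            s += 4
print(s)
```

n=2,i=3: not 2>3, s = 0+4 = 4
n=3,i=3: not 3>3, s = 4+4 = 8
n=3,i=4: not 3>4, s = 8+4 = 12
n=4,i=3: 4>3, s = 12+1 = 13
n=4,i=4: not 4>4, s = 13+4 = 17
n=4,i=5: not 4>5, s = 17+4 = 21
n=5,i=3: 5>3, s = 21+2 = 23
n=5,i=4: 5>4, s = 23+1 = 24
n=5,i=5: not 5>5, s = 24+4 = 28
n=5,i=6: not 5>6, s = 28+4 = 32

32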